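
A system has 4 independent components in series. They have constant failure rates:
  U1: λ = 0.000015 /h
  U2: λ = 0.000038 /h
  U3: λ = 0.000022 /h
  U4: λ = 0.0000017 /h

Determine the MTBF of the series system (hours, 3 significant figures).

13000

Series of exponential components: λ_sys = Σ λ_i
λ_sys = 0.000015 + 0.000038 + 0.000022 + 0.0000017 = 7.6700e-05 /h
MTBF = 1 / λ_sys = 13000 h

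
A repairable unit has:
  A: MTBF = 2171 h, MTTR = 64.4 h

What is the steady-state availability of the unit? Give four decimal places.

A(A) = MTBF/(MTBF+MTTR) = 2171/(2171+64.4) = 0.9712

0.9712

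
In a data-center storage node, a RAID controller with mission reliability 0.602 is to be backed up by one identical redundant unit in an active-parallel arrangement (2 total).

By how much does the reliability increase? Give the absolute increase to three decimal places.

0.240

R_before = 0.602
R_after = 1 − (1 − 0.602)^2 = 0.842
ΔR = 0.842 − 0.602 = 0.240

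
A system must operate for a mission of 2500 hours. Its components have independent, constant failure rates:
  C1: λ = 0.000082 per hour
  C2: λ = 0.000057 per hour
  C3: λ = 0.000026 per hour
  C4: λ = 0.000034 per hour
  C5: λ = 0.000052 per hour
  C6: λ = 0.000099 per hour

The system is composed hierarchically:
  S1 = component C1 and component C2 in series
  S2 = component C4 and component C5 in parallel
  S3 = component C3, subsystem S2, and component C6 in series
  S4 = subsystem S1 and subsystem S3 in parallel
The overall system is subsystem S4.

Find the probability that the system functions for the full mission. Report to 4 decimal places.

0.9191

R(C1) = exp(−0.000082 × 2500) = 0.814647
R(C2) = exp(−0.000057 × 2500) = 0.867188
R(C3) = exp(−0.000026 × 2500) = 0.937067
R(C4) = exp(−0.000034 × 2500) = 0.918512
R(C5) = exp(−0.000052 × 2500) = 0.878095
R(C6) = exp(−0.000099 × 2500) = 0.780750
Series (C1 and C2): 0.814647 × 0.867188 = 0.706452
Parallel (C4 and C5): 1 − (1 − 0.918512)(1 − 0.878095) = 0.990066
Series (C3, [0.990066], and C6): 0.937067 × 0.990066 × 0.780750 = 0.724347
Parallel ([0.706452] and [0.724347]): 1 − (1 − 0.706452)(1 − 0.724347) = 0.9191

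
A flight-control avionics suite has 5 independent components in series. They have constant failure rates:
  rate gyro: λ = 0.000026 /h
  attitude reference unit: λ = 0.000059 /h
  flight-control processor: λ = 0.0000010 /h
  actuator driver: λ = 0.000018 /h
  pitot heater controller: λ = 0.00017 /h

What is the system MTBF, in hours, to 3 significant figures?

Series of exponential components: λ_sys = Σ λ_i
λ_sys = 0.000026 + 0.000059 + 0.0000010 + 0.000018 + 0.00017 = 2.7400e-04 /h
MTBF = 1 / λ_sys = 3650 h

3650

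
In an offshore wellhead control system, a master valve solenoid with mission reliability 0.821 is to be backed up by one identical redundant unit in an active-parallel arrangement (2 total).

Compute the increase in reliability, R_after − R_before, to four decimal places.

R_before = 0.821
R_after = 1 − (1 − 0.821)^2 = 0.9680
ΔR = 0.9680 − 0.821 = 0.1470

0.1470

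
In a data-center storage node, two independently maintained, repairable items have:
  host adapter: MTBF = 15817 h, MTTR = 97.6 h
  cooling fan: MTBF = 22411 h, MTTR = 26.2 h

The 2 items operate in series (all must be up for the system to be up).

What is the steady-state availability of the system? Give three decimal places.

0.993

A(host adapter) = MTBF/(MTBF+MTTR) = 15817/(15817+97.6) = 0.993867
A(cooling fan) = MTBF/(MTBF+MTTR) = 22411/(22411+26.2) = 0.998832
Series availability: 0.993867 × 0.998832 = 0.993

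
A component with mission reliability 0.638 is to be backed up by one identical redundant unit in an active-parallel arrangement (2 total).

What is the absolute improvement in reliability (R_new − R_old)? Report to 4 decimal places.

0.2310

R_before = 0.638
R_after = 1 − (1 − 0.638)^2 = 0.8690
ΔR = 0.8690 − 0.638 = 0.2310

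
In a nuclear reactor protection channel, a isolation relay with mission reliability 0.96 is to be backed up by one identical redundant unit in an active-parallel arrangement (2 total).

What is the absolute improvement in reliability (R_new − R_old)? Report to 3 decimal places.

R_before = 0.96
R_after = 1 − (1 − 0.96)^2 = 0.998
ΔR = 0.998 − 0.96 = 0.038

0.038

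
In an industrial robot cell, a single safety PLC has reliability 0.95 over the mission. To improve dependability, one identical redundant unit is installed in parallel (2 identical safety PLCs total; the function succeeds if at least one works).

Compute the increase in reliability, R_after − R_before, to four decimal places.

R_before = 0.95
R_after = 1 − (1 − 0.95)^2 = 0.9975
ΔR = 0.9975 − 0.95 = 0.0475

0.0475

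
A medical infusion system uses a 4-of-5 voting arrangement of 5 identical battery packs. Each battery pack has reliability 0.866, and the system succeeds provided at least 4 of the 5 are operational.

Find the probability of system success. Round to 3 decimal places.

0.864

R = Σ_{i=4}^{5} C(5,i) p^i (1−p)^{5−i} with p = 0.866
C(5,4)·0.866^4·0.134^1 = 0.37683
C(5,5)·0.866^5·0.134^0 = 0.48707
Sum = 0.864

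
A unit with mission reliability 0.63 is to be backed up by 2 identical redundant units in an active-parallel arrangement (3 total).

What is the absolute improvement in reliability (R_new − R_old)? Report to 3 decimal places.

R_before = 0.63
R_after = 1 − (1 − 0.63)^3 = 0.949
ΔR = 0.949 − 0.63 = 0.319

0.319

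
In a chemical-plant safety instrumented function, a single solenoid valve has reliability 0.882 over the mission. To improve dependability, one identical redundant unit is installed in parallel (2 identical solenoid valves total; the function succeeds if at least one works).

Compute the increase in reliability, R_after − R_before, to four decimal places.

0.1041

R_before = 0.882
R_after = 1 − (1 − 0.882)^2 = 0.9861
ΔR = 0.9861 − 0.882 = 0.1041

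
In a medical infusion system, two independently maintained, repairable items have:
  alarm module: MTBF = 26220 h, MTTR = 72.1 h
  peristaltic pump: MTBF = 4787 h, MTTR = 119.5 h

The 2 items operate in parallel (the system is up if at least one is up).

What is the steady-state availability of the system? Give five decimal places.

A(alarm module) = MTBF/(MTBF+MTTR) = 26220/(26220+72.1) = 0.997258
A(peristaltic pump) = MTBF/(MTBF+MTTR) = 4787/(4787+119.5) = 0.975645
Parallel availability: 1 − (1 − 0.997258)(1 − 0.975645) = 0.99993

0.99993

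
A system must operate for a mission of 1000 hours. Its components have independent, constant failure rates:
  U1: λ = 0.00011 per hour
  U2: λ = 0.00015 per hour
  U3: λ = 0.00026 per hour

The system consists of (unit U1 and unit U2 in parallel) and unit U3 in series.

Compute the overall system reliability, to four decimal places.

R(U1) = exp(−0.00011 × 1000) = 0.895834
R(U2) = exp(−0.00015 × 1000) = 0.860708
R(U3) = exp(−0.00026 × 1000) = 0.771052
Parallel (U1 and U2): 1 − (1 − 0.895834)(1 − 0.860708) = 0.985491
Series ([0.985491] and U3): 0.985491 × 0.771052 = 0.7599

0.7599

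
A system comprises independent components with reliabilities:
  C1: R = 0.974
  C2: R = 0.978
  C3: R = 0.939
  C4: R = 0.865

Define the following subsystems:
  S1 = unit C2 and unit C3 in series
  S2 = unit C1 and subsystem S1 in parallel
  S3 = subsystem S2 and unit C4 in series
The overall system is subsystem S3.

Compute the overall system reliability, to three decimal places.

Series (C2 and C3): 0.97800 × 0.93900 = 0.91834
Parallel (C1 and [0.91834]): 1 − (1 − 0.97400)(1 − 0.91834) = 0.99788
Series ([0.99788] and C4): 0.99788 × 0.86500 = 0.863

0.863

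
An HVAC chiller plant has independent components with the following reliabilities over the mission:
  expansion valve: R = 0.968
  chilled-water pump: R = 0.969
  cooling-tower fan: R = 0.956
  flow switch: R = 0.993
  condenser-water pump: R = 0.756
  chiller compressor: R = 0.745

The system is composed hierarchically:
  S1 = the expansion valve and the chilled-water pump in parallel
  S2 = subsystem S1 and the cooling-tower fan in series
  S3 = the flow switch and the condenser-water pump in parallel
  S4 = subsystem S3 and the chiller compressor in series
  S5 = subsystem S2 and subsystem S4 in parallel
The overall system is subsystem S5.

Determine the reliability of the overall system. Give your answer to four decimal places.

Parallel (expansion valve and chilled-water pump): 1 − (1 − 0.968000)(1 − 0.969000) = 0.999008
Series ([0.999008] and cooling-tower fan): 0.999008 × 0.956000 = 0.955052
Parallel (flow switch and condenser-water pump): 1 − (1 − 0.993000)(1 − 0.756000) = 0.998292
Series ([0.998292] and chiller compressor): 0.998292 × 0.745000 = 0.743728
Parallel ([0.955052] and [0.743728]): 1 − (1 − 0.955052)(1 − 0.743728) = 0.9885

0.9885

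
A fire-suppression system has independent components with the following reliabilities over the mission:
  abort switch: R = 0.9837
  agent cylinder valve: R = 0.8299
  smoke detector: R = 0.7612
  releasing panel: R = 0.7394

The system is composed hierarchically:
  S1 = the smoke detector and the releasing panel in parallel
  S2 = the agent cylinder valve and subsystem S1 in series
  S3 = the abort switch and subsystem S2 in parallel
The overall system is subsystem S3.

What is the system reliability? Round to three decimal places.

0.996

Parallel (smoke detector and releasing panel): 1 − (1 − 0.76120)(1 − 0.73940) = 0.93777
Series (agent cylinder valve and [0.93777]): 0.82990 × 0.93777 = 0.77826
Parallel (abort switch and [0.77826]): 1 − (1 − 0.98370)(1 − 0.77826) = 0.996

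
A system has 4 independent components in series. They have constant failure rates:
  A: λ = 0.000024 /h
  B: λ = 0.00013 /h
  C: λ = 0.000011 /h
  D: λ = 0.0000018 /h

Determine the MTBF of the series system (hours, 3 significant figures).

Series of exponential components: λ_sys = Σ λ_i
λ_sys = 0.000024 + 0.00013 + 0.000011 + 0.0000018 = 1.6680e-04 /h
MTBF = 1 / λ_sys = 6000 h

6000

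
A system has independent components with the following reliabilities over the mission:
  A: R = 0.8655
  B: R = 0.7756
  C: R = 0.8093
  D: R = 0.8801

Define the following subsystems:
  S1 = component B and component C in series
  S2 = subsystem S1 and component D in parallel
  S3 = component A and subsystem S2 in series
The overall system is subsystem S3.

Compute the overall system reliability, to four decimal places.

Series (B and C): 0.775600 × 0.809300 = 0.627693
Parallel ([0.627693] and D): 1 − (1 − 0.627693)(1 − 0.880100) = 0.955360
Series (A and [0.955360]): 0.865500 × 0.955360 = 0.8269

0.8269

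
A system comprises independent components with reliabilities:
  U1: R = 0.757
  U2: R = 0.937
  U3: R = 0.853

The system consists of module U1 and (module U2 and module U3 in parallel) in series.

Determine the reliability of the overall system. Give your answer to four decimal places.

Parallel (U2 and U3): 1 − (1 − 0.937000)(1 − 0.853000) = 0.990739
Series (U1 and [0.990739]): 0.757000 × 0.990739 = 0.7500

0.7500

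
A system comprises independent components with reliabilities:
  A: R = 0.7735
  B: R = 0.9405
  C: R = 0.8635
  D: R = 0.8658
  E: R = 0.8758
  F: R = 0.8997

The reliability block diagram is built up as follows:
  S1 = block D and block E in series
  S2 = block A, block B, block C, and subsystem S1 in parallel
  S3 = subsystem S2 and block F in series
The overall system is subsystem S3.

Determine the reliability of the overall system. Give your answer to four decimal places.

0.8993

Series (D and E): 0.865800 × 0.875800 = 0.758268
Parallel (A, B, C, and [0.758268]): 1 − (1 − 0.773500)(1 − 0.940500)(1 − 0.863500)(1 − 0.758268) = 0.999555
Series ([0.999555] and F): 0.999555 × 0.899700 = 0.8993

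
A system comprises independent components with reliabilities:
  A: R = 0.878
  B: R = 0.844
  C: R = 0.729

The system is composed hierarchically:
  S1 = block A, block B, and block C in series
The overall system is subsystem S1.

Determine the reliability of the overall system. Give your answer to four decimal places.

0.5402

Series (A, B, and C): 0.878000 × 0.844000 × 0.729000 = 0.5402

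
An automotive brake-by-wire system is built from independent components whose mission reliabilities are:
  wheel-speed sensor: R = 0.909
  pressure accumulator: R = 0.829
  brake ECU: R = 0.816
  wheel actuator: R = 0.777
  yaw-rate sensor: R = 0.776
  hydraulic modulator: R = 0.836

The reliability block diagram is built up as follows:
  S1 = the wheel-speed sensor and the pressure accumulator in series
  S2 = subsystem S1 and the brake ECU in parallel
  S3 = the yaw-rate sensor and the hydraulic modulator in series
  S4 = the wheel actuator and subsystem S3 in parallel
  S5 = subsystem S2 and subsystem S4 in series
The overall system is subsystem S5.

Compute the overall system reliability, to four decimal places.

0.8799

Series (wheel-speed sensor and pressure accumulator): 0.909000 × 0.829000 = 0.753561
Parallel ([0.753561] and brake ECU): 1 − (1 − 0.753561)(1 − 0.816000) = 0.954655
Series (yaw-rate sensor and hydraulic modulator): 0.776000 × 0.836000 = 0.648736
Parallel (wheel actuator and [0.648736]): 1 − (1 − 0.777000)(1 − 0.648736) = 0.921668
Series ([0.954655] and [0.921668]): 0.954655 × 0.921668 = 0.8799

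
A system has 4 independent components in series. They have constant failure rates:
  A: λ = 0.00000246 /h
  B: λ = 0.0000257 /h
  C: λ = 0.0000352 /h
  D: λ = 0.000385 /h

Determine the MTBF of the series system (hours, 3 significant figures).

2230

Series of exponential components: λ_sys = Σ λ_i
λ_sys = 0.00000246 + 0.0000257 + 0.0000352 + 0.000385 = 4.4836e-04 /h
MTBF = 1 / λ_sys = 2230 h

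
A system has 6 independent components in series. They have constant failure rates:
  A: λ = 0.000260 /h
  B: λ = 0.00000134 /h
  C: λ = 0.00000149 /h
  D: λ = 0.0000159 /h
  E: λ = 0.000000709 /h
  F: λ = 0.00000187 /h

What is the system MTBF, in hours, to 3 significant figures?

Series of exponential components: λ_sys = Σ λ_i
λ_sys = 0.000260 + 0.00000134 + 0.00000149 + 0.0000159 + 0.000000709 + 0.00000187 = 2.8131e-04 /h
MTBF = 1 / λ_sys = 3550 h

3550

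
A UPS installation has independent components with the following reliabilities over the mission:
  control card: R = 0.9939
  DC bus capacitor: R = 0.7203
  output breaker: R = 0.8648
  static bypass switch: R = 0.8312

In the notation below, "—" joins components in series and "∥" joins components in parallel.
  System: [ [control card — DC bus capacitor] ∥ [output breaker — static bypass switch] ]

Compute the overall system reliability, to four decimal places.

Series (control card and DC bus capacitor): 0.993900 × 0.720300 = 0.715906
Series (output breaker and static bypass switch): 0.864800 × 0.831200 = 0.718822
Parallel ([0.715906] and [0.718822]): 1 − (1 − 0.715906)(1 − 0.718822) = 0.9201

0.9201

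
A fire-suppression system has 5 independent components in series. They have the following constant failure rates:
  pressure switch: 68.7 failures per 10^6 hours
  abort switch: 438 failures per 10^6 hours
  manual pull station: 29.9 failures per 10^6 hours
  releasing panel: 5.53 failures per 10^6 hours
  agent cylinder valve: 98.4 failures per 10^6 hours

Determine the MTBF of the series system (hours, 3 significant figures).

1560

Series of exponential components: λ_sys = Σ λ_i
λ_sys = 0.0000687 + 0.000438 + 0.0000299 + 0.00000553 + 0.0000984 = 6.4053e-04 /h
MTBF = 1 / λ_sys = 1560 h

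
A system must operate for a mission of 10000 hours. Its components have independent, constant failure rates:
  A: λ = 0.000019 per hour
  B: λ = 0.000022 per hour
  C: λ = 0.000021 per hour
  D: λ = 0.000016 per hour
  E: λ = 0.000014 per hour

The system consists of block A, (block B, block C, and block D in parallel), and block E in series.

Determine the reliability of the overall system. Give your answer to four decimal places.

R(A) = exp(−0.000019 × 10000) = 0.826959
R(B) = exp(−0.000022 × 10000) = 0.802519
R(C) = exp(−0.000021 × 10000) = 0.810584
R(D) = exp(−0.000016 × 10000) = 0.852144
R(E) = exp(−0.000014 × 10000) = 0.869358
Parallel (B, C, and D): 1 − (1 − 0.802519)(1 − 0.810584)(1 − 0.852144) = 0.994469
Series (A, [0.994469], and E): 0.826959 × 0.994469 × 0.869358 = 0.7149

0.7149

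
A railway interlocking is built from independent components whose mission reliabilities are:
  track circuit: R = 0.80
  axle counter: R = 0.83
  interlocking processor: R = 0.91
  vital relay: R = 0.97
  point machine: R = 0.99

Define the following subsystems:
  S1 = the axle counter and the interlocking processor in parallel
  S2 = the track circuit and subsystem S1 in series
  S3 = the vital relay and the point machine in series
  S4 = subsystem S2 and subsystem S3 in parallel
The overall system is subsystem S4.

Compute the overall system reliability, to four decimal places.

Parallel (axle counter and interlocking processor): 1 − (1 − 0.830000)(1 − 0.910000) = 0.984700
Series (track circuit and [0.984700]): 0.800000 × 0.984700 = 0.787760
Series (vital relay and point machine): 0.970000 × 0.990000 = 0.960300
Parallel ([0.787760] and [0.960300]): 1 − (1 − 0.787760)(1 − 0.960300) = 0.9916

0.9916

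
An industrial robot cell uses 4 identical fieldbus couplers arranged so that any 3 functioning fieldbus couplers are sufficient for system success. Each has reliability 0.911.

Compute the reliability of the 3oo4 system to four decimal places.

R = Σ_{i=3}^{4} C(4,i) p^i (1−p)^{4−i} with p = 0.911
C(4,3)·0.911^3·0.089^1 = 0.269157
C(4,4)·0.911^4·0.089^0 = 0.688769
Sum = 0.9579

0.9579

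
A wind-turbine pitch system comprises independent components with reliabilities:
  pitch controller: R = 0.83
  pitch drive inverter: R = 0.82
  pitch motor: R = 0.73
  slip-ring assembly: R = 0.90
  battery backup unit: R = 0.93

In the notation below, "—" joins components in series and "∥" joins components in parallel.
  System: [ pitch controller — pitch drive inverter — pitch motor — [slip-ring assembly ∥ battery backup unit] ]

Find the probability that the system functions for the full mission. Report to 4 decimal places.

Parallel (slip-ring assembly and battery backup unit): 1 − (1 − 0.900000)(1 − 0.930000) = 0.993000
Series (pitch controller, pitch drive inverter, pitch motor, and [0.993000]): 0.830000 × 0.820000 × 0.730000 × 0.993000 = 0.4934

0.4934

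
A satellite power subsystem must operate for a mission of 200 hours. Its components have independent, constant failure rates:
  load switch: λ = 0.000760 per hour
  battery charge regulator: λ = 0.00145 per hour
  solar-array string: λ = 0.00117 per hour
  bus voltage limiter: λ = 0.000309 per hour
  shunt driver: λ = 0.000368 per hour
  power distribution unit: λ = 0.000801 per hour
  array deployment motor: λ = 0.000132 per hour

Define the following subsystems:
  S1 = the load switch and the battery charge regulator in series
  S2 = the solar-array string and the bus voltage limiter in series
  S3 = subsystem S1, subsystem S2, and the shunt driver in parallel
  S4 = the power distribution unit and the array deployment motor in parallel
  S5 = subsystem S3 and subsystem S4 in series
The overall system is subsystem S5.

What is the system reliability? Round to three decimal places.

R(load switch) = exp(−0.000760 × 200) = 0.85899
R(battery charge regulator) = exp(−0.00145 × 200) = 0.74826
R(solar-array string) = exp(−0.00117 × 200) = 0.79136
R(bus voltage limiter) = exp(−0.000309 × 200) = 0.94007
R(shunt driver) = exp(−0.000368 × 200) = 0.92904
R(power distribution unit) = exp(−0.000801 × 200) = 0.85197
R(array deployment motor) = exp(−0.000132 × 200) = 0.97395
Series (load switch and battery charge regulator): 0.85899 × 0.74826 = 0.64275
Series (solar-array string and bus voltage limiter): 0.79136 × 0.94007 = 0.74393
Parallel ([0.64275], [0.74393], and shunt driver): 1 − (1 − 0.64275)(1 − 0.74393)(1 − 0.92904) = 0.99351
Parallel (power distribution unit and array deployment motor): 1 − (1 − 0.85197)(1 − 0.97395) = 0.99614
Series ([0.99351] and [0.99614]): 0.99351 × 0.99614 = 0.990

0.990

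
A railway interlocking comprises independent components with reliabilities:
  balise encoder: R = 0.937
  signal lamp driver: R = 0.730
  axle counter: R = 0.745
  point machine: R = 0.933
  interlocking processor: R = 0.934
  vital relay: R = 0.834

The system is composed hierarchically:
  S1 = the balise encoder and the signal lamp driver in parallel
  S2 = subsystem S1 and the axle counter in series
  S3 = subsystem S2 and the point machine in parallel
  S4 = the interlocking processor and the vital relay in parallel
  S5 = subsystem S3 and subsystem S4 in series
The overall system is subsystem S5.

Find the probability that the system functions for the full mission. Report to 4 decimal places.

Parallel (balise encoder and signal lamp driver): 1 − (1 − 0.937000)(1 − 0.730000) = 0.982990
Series ([0.982990] and axle counter): 0.982990 × 0.745000 = 0.732328
Parallel ([0.732328] and point machine): 1 − (1 − 0.732328)(1 − 0.933000) = 0.982066
Parallel (interlocking processor and vital relay): 1 − (1 − 0.934000)(1 − 0.834000) = 0.989044
Series ([0.982066] and [0.989044]): 0.982066 × 0.989044 = 0.9713

0.9713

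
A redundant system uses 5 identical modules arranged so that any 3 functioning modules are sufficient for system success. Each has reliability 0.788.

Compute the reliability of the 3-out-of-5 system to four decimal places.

R = Σ_{i=3}^{5} C(5,i) p^i (1−p)^{5−i} with p = 0.788
C(5,3)·0.788^3·0.212^2 = 0.219913
C(5,4)·0.788^4·0.212^1 = 0.408706
C(5,5)·0.788^5·0.212^0 = 0.303830
Sum = 0.9324

0.9324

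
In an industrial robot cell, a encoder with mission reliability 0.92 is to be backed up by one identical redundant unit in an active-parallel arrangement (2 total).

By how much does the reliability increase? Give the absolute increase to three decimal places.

0.074

R_before = 0.92
R_after = 1 − (1 − 0.92)^2 = 0.994
ΔR = 0.994 − 0.92 = 0.074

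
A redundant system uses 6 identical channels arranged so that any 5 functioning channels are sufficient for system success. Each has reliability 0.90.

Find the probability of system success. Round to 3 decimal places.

R = Σ_{i=5}^{6} C(6,i) p^i (1−p)^{6−i} with p = 0.90
C(6,5)·0.90^5·0.10^1 = 0.35429
C(6,6)·0.90^6·0.10^0 = 0.53144
Sum = 0.886

0.886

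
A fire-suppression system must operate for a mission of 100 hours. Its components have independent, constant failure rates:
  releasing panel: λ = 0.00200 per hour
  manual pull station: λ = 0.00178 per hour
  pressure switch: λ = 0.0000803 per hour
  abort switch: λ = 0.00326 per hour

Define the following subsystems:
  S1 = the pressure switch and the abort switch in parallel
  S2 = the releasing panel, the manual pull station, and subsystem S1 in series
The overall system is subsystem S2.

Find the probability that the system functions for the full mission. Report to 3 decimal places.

0.684

R(releasing panel) = exp(−0.00200 × 100) = 0.81873
R(manual pull station) = exp(−0.00178 × 100) = 0.83694
R(pressure switch) = exp(−0.0000803 × 100) = 0.99200
R(abort switch) = exp(−0.00326 × 100) = 0.72181
Parallel (pressure switch and abort switch): 1 − (1 − 0.99200)(1 − 0.72181) = 0.99777
Series (releasing panel, manual pull station, and [0.99777]): 0.81873 × 0.83694 × 0.99777 = 0.684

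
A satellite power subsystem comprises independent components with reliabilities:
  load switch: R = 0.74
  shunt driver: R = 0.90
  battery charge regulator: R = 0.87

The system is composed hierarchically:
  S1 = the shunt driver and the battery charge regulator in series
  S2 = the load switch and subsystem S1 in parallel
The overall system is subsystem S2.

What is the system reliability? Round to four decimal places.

Series (shunt driver and battery charge regulator): 0.900000 × 0.870000 = 0.783000
Parallel (load switch and [0.783000]): 1 − (1 − 0.740000)(1 − 0.783000) = 0.9436

0.9436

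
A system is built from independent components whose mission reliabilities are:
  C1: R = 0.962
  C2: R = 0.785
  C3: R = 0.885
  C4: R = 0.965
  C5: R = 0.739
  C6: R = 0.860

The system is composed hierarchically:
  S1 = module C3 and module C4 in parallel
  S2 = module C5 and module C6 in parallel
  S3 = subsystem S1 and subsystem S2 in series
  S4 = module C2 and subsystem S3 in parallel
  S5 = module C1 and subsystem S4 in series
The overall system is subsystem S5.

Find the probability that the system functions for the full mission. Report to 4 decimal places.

0.9536

Parallel (C3 and C4): 1 − (1 − 0.885000)(1 − 0.965000) = 0.995975
Parallel (C5 and C6): 1 − (1 − 0.739000)(1 − 0.860000) = 0.963460
Series ([0.995975] and [0.963460]): 0.995975 × 0.963460 = 0.959582
Parallel (C2 and [0.959582]): 1 − (1 − 0.785000)(1 − 0.959582) = 0.991310
Series (C1 and [0.991310]): 0.962000 × 0.991310 = 0.9536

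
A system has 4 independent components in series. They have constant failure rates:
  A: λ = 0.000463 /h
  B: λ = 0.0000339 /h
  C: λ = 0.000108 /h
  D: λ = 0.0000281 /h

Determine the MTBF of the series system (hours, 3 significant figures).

Series of exponential components: λ_sys = Σ λ_i
λ_sys = 0.000463 + 0.0000339 + 0.000108 + 0.0000281 = 6.3300e-04 /h
MTBF = 1 / λ_sys = 1580 h

1580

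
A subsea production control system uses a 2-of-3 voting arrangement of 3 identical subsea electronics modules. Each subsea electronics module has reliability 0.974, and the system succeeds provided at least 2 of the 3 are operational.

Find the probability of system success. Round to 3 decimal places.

R = Σ_{i=2}^{3} C(3,i) p^i (1−p)^{3−i} with p = 0.974
C(3,2)·0.974^2·0.026^1 = 0.07400
C(3,3)·0.974^3·0.026^0 = 0.92401
Sum = 0.998

0.998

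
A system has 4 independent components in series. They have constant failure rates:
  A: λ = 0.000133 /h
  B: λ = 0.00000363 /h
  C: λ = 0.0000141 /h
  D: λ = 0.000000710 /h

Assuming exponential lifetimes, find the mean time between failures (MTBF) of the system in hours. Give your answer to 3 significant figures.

6600

Series of exponential components: λ_sys = Σ λ_i
λ_sys = 0.000133 + 0.00000363 + 0.0000141 + 0.000000710 = 1.5144e-04 /h
MTBF = 1 / λ_sys = 6600 h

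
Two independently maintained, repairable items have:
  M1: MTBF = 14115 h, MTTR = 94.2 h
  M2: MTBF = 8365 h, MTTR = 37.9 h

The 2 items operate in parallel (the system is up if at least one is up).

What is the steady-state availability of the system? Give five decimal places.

0.99997

A(M1) = MTBF/(MTBF+MTTR) = 14115/(14115+94.2) = 0.993370
A(M2) = MTBF/(MTBF+MTTR) = 8365/(8365+37.9) = 0.995490
Parallel availability: 1 − (1 − 0.993370)(1 − 0.995490) = 0.99997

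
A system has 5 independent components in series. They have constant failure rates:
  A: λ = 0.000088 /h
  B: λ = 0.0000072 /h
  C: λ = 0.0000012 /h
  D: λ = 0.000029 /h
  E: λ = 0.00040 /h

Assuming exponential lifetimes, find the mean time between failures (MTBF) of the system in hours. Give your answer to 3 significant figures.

1900

Series of exponential components: λ_sys = Σ λ_i
λ_sys = 0.000088 + 0.0000072 + 0.0000012 + 0.000029 + 0.00040 = 5.2540e-04 /h
MTBF = 1 / λ_sys = 1900 h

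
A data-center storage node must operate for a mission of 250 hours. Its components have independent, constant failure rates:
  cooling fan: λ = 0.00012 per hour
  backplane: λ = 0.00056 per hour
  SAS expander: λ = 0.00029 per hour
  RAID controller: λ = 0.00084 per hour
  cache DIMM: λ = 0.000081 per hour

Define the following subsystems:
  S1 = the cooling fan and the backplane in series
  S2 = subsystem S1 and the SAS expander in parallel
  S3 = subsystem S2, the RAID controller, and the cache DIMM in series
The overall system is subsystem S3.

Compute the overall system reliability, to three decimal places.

0.786

R(cooling fan) = exp(−0.00012 × 250) = 0.97045
R(backplane) = exp(−0.00056 × 250) = 0.86936
R(SAS expander) = exp(−0.00029 × 250) = 0.93007
R(RAID controller) = exp(−0.00084 × 250) = 0.81058
R(cache DIMM) = exp(−0.000081 × 250) = 0.97995
Series (cooling fan and backplane): 0.97045 × 0.86936 = 0.84367
Parallel ([0.84367] and SAS expander): 1 − (1 − 0.84367)(1 − 0.93007) = 0.98907
Series ([0.98907], RAID controller, and cache DIMM): 0.98907 × 0.81058 × 0.97995 = 0.786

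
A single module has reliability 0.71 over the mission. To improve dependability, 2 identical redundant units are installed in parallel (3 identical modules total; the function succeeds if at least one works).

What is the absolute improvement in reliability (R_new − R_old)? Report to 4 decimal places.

0.2656

R_before = 0.71
R_after = 1 − (1 − 0.71)^3 = 0.9756
ΔR = 0.9756 − 0.71 = 0.2656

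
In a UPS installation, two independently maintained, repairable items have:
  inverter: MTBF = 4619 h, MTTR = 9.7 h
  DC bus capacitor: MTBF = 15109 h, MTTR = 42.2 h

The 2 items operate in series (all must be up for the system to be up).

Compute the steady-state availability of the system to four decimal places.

0.9951

A(inverter) = MTBF/(MTBF+MTTR) = 4619/(4619+9.7) = 0.997904
A(DC bus capacitor) = MTBF/(MTBF+MTTR) = 15109/(15109+42.2) = 0.997215
Series availability: 0.997904 × 0.997215 = 0.9951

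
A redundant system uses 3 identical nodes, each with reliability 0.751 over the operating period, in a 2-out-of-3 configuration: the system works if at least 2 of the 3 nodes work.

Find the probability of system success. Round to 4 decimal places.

R = Σ_{i=2}^{3} C(3,i) p^i (1−p)^{3−i} with p = 0.751
C(3,2)·0.751^2·0.249^1 = 0.421309
C(3,3)·0.751^3·0.249^0 = 0.423565
Sum = 0.8449

0.8449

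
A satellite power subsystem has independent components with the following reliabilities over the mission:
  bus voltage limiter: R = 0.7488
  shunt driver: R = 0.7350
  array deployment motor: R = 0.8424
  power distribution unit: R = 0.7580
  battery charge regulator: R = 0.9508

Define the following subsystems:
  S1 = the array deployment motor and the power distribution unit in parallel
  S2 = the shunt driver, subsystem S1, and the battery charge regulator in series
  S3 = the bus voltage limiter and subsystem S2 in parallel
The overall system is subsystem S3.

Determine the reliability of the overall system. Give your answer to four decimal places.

0.9177

Parallel (array deployment motor and power distribution unit): 1 − (1 − 0.842400)(1 − 0.758000) = 0.961861
Series (shunt driver, [0.961861], and battery charge regulator): 0.735000 × 0.961861 × 0.950800 = 0.672185
Parallel (bus voltage limiter and [0.672185]): 1 − (1 − 0.748800)(1 − 0.672185) = 0.9177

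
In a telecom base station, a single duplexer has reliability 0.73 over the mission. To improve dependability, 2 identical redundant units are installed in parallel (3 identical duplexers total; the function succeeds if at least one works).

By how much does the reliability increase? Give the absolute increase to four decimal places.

R_before = 0.73
R_after = 1 − (1 − 0.73)^3 = 0.9803
ΔR = 0.9803 − 0.73 = 0.2503

0.2503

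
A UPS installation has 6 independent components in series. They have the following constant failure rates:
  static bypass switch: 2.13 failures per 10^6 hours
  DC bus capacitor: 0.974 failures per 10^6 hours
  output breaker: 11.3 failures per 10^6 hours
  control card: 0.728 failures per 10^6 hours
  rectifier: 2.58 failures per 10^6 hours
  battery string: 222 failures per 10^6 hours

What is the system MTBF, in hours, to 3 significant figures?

4170

Series of exponential components: λ_sys = Σ λ_i
λ_sys = 0.00000213 + 0.000000974 + 0.0000113 + 0.000000728 + 0.00000258 + 0.000222 = 2.3971e-04 /h
MTBF = 1 / λ_sys = 4170 h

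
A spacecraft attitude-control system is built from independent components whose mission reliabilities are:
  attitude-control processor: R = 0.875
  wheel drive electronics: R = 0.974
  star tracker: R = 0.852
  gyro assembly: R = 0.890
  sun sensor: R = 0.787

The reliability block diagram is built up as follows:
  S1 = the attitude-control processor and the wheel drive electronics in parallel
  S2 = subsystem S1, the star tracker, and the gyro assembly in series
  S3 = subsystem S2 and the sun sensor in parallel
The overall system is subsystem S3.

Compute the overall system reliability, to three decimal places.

Parallel (attitude-control processor and wheel drive electronics): 1 − (1 − 0.87500)(1 − 0.97400) = 0.99675
Series ([0.99675], star tracker, and gyro assembly): 0.99675 × 0.85200 × 0.89000 = 0.75582
Parallel ([0.75582] and sun sensor): 1 − (1 − 0.75582)(1 − 0.78700) = 0.948

0.948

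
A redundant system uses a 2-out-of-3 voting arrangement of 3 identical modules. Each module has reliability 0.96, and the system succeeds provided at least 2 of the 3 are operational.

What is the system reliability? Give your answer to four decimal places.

0.9953

R = Σ_{i=2}^{3} C(3,i) p^i (1−p)^{3−i} with p = 0.96
C(3,2)·0.96^2·0.04^1 = 0.110592
C(3,3)·0.96^3·0.04^0 = 0.884736
Sum = 0.9953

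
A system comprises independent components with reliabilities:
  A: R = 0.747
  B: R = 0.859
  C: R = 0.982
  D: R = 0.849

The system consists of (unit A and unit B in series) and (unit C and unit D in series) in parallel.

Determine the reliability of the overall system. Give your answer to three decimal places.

0.940

Series (A and B): 0.74700 × 0.85900 = 0.64167
Series (C and D): 0.98200 × 0.84900 = 0.83372
Parallel ([0.64167] and [0.83372]): 1 − (1 − 0.64167)(1 − 0.83372) = 0.940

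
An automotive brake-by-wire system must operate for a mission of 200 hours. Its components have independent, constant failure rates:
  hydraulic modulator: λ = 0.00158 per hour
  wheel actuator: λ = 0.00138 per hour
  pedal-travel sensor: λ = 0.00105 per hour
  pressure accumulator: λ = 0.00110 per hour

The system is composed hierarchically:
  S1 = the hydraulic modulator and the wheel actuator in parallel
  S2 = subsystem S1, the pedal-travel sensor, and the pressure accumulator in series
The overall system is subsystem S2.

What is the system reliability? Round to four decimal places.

R(hydraulic modulator) = exp(−0.00158 × 200) = 0.729059
R(wheel actuator) = exp(−0.00138 × 200) = 0.758813
R(pedal-travel sensor) = exp(−0.00105 × 200) = 0.810584
R(pressure accumulator) = exp(−0.00110 × 200) = 0.802519
Parallel (hydraulic modulator and wheel actuator): 1 − (1 − 0.729059)(1 − 0.758813) = 0.934653
Series ([0.934653], pedal-travel sensor, and pressure accumulator): 0.934653 × 0.810584 × 0.802519 = 0.6080

0.6080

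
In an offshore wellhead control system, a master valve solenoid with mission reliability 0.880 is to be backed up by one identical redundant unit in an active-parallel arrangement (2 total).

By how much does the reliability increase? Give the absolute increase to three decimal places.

R_before = 0.880
R_after = 1 − (1 − 0.880)^2 = 0.986
ΔR = 0.986 − 0.880 = 0.106

0.106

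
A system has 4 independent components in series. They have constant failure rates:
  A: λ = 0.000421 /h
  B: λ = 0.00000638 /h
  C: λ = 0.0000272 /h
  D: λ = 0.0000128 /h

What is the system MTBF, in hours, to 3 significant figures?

Series of exponential components: λ_sys = Σ λ_i
λ_sys = 0.000421 + 0.00000638 + 0.0000272 + 0.0000128 = 4.6738e-04 /h
MTBF = 1 / λ_sys = 2140 h

2140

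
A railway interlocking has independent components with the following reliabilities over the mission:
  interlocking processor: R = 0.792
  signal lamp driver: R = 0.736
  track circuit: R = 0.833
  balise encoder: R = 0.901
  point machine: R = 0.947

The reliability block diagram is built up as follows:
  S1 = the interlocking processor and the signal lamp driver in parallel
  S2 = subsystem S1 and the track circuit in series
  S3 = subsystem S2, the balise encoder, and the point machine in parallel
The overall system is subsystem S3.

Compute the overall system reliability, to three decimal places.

0.999

Parallel (interlocking processor and signal lamp driver): 1 − (1 − 0.79200)(1 − 0.73600) = 0.94509
Series ([0.94509] and track circuit): 0.94509 × 0.83300 = 0.78726
Parallel ([0.78726], balise encoder, and point machine): 1 − (1 − 0.78726)(1 − 0.90100)(1 − 0.94700) = 0.999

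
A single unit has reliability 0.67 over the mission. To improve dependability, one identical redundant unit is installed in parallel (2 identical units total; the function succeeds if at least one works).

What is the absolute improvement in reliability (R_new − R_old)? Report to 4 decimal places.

R_before = 0.67
R_after = 1 − (1 − 0.67)^2 = 0.8911
ΔR = 0.8911 − 0.67 = 0.2211

0.2211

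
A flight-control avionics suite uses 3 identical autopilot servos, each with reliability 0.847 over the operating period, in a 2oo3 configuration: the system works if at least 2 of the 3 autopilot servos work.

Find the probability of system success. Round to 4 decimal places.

R = Σ_{i=2}^{3} C(3,i) p^i (1−p)^{3−i} with p = 0.847
C(3,2)·0.847^2·0.153^1 = 0.329291
C(3,3)·0.847^3·0.153^0 = 0.607645
Sum = 0.9369

0.9369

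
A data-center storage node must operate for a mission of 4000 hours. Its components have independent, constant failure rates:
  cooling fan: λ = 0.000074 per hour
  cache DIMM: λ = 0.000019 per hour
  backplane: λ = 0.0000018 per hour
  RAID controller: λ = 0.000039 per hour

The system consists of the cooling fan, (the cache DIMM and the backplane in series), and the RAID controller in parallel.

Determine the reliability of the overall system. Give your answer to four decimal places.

0.9970

R(cooling fan) = exp(−0.000074 × 4000) = 0.743787
R(cache DIMM) = exp(−0.000019 × 4000) = 0.926816
R(backplane) = exp(−0.0000018 × 4000) = 0.992826
R(RAID controller) = exp(−0.000039 × 4000) = 0.855559
Series (cache DIMM and backplane): 0.926816 × 0.992826 = 0.920167
Parallel (cooling fan, [0.920167], and RAID controller): 1 − (1 − 0.743787)(1 − 0.920167)(1 − 0.855559) = 0.9970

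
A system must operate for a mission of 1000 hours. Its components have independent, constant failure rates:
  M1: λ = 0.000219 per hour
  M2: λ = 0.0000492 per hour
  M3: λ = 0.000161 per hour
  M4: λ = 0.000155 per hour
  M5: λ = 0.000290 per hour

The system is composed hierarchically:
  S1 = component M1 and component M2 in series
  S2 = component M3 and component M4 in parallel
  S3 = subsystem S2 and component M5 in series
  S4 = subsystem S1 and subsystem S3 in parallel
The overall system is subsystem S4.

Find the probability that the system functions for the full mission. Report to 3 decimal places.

R(M1) = exp(−0.000219 × 1000) = 0.80332
R(M2) = exp(−0.0000492 × 1000) = 0.95199
R(M3) = exp(−0.000161 × 1000) = 0.85129
R(M4) = exp(−0.000155 × 1000) = 0.85642
R(M5) = exp(−0.000290 × 1000) = 0.74826
Series (M1 and M2): 0.80332 × 0.95199 = 0.76475
Parallel (M3 and M4): 1 − (1 − 0.85129)(1 − 0.85642) = 0.97865
Series ([0.97865] and M5): 0.97865 × 0.74826 = 0.73228
Parallel ([0.76475] and [0.73228]): 1 − (1 − 0.76475)(1 − 0.73228) = 0.937

0.937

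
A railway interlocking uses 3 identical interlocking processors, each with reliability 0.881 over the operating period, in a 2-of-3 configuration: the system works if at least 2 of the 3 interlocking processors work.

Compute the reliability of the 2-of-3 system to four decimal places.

R = Σ_{i=2}^{3} C(3,i) p^i (1−p)^{3−i} with p = 0.881
C(3,2)·0.881^2·0.119^1 = 0.277089
C(3,3)·0.881^3·0.119^0 = 0.683798
Sum = 0.9609

0.9609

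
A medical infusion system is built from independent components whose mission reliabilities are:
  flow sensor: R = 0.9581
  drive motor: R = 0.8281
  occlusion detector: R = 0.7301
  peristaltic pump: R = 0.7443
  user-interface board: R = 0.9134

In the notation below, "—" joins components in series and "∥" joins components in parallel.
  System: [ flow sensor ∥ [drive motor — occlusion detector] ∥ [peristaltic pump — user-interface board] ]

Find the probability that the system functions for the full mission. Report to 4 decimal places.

0.9947

Series (drive motor and occlusion detector): 0.828100 × 0.730100 = 0.604596
Series (peristaltic pump and user-interface board): 0.744300 × 0.913400 = 0.679844
Parallel (flow sensor, [0.604596], and [0.679844]): 1 − (1 − 0.958100)(1 − 0.604596)(1 − 0.679844) = 0.9947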